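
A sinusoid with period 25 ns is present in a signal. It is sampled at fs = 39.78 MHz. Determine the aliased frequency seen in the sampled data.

0.22 MHz

T = 25 ns → f = 1/T = 40 MHz.
40 MHz mod fs = 0.22 MHz.
0.22 MHz ≤ fs/2 = 19.89 MHz, appears at 0.22 MHz.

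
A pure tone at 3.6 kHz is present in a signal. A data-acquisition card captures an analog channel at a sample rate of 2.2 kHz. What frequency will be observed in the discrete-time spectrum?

3.6 kHz mod fs = 1.4 kHz.
1.4 kHz > fs/2 = 1.1 kHz, folds to fs − 1.4 kHz = 0.8 kHz.

0.8 kHz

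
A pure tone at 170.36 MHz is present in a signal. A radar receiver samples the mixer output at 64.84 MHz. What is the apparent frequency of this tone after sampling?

24.16 MHz

170.36 MHz mod fs = 40.68 MHz.
40.68 MHz > fs/2 = 32.42 MHz, folds to fs − 40.68 MHz = 24.16 MHz.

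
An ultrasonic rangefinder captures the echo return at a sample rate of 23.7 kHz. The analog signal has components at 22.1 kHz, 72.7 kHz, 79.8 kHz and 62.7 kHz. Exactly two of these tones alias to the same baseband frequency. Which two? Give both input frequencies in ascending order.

22.1 kHz, 72.7 kHz

fs/2 = 11.85 kHz.
22.1 kHz > fs/2 = 11.85 kHz, folds to fs − 22.1 kHz = 1.6 kHz.
72.7 kHz mod fs = 1.6 kHz.
1.6 kHz ≤ fs/2 = 11.85 kHz, appears at 1.6 kHz.
79.8 kHz mod fs = 8.7 kHz.
8.7 kHz ≤ fs/2 = 11.85 kHz, appears at 8.7 kHz.
62.7 kHz mod fs = 15.3 kHz.
15.3 kHz > fs/2 = 11.85 kHz, folds to fs − 15.3 kHz = 8.4 kHz.
22.1 kHz and 72.7 kHz both map to 1.6 kHz.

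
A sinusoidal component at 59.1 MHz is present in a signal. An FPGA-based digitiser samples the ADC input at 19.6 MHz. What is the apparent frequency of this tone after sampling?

59.1 MHz mod fs = 0.3 MHz.
0.3 MHz ≤ fs/2 = 9.8 MHz, appears at 0.3 MHz.

0.3 MHz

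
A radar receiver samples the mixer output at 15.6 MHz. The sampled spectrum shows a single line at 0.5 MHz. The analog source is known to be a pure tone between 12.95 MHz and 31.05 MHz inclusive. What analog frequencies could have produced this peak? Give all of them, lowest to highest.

15.1 MHz, 16.1 MHz, 30.7 MHz

Frequencies that alias to 0.5 MHz are k·fs ± 0.5 MHz for integer k ≥ 0.
k=0: 0.5 MHz.
k=1: 15.1 MHz, 16.1 MHz.
k=2: 30.7 MHz, 31.7 MHz.
k=3: 46.3 MHz, 47.3 MHz.
Within [12.95 MHz, 31.05 MHz]: 15.1 MHz, 16.1 MHz, 30.7 MHz.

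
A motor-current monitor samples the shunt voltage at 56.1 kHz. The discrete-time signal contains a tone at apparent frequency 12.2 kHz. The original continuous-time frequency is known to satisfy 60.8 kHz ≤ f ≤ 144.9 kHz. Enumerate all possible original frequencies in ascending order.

Frequencies that alias to 12.2 kHz are k·fs ± 12.2 kHz for integer k ≥ 0.
k=0: 12.2 kHz.
k=1: 43.9 kHz, 68.3 kHz.
k=2: 100 kHz, 124.4 kHz.
k=3: 156.1 kHz, 180.5 kHz.
Within [60.8 kHz, 144.9 kHz]: 68.3 kHz, 100 kHz, 124.4 kHz.

68.3 kHz, 100 kHz, 124.4 kHz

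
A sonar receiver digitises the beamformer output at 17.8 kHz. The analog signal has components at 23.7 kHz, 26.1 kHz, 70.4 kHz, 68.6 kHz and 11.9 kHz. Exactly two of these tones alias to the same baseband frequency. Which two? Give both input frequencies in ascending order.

fs/2 = 8.9 kHz.
23.7 kHz mod fs = 5.9 kHz.
5.9 kHz ≤ fs/2 = 8.9 kHz, appears at 5.9 kHz.
26.1 kHz mod fs = 8.3 kHz.
8.3 kHz ≤ fs/2 = 8.9 kHz, appears at 8.3 kHz.
70.4 kHz mod fs = 17 kHz.
17 kHz > fs/2 = 8.9 kHz, folds to fs − 17 kHz = 0.8 kHz.
68.6 kHz mod fs = 15.2 kHz.
15.2 kHz > fs/2 = 8.9 kHz, folds to fs − 15.2 kHz = 2.6 kHz.
11.9 kHz > fs/2 = 8.9 kHz, folds to fs − 11.9 kHz = 5.9 kHz.
11.9 kHz and 23.7 kHz both map to 5.9 kHz.

11.9 kHz, 23.7 kHz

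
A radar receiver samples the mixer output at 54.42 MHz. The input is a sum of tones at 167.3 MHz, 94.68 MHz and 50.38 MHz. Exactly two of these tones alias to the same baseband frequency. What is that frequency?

4.04 MHz

fs/2 = 27.21 MHz.
167.3 MHz mod fs = 4.04 MHz.
4.04 MHz ≤ fs/2 = 27.21 MHz, appears at 4.04 MHz.
94.68 MHz mod fs = 40.26 MHz.
40.26 MHz > fs/2 = 27.21 MHz, folds to fs − 40.26 MHz = 14.16 MHz.
50.38 MHz > fs/2 = 27.21 MHz, folds to fs − 50.38 MHz = 4.04 MHz.
50.38 MHz and 167.3 MHz both map to 4.04 MHz.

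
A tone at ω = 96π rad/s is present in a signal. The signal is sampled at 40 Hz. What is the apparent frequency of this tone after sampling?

8 Hz

ω = 96π rad/s → f = ω/(2π) = 48 Hz.
48 Hz mod fs = 8 Hz.
8 Hz ≤ fs/2 = 20 Hz, appears at 8 Hz.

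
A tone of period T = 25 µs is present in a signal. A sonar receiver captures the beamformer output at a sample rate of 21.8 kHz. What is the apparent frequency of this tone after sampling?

T = 25 µs → f = 1/T = 40 kHz.
40 kHz mod fs = 18.2 kHz.
18.2 kHz > fs/2 = 10.9 kHz, folds to fs − 18.2 kHz = 3.6 kHz.

3.6 kHz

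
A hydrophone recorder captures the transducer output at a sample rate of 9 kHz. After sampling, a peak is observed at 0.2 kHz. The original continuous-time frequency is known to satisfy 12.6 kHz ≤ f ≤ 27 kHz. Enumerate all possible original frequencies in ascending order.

17.8 kHz, 18.2 kHz, 26.8 kHz

Frequencies that alias to 0.2 kHz are k·fs ± 0.2 kHz for integer k ≥ 0.
k=0: 0.2 kHz.
k=1: 8.8 kHz, 9.2 kHz.
k=2: 17.8 kHz, 18.2 kHz.
k=3: 26.8 kHz, 27.2 kHz.
k=4: 35.8 kHz, 36.2 kHz.
Within [12.6 kHz, 27 kHz]: 17.8 kHz, 18.2 kHz, 26.8 kHz.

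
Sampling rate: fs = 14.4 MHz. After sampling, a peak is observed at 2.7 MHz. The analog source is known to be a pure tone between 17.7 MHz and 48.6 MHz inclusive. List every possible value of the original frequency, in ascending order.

Frequencies that alias to 2.7 MHz are k·fs ± 2.7 MHz for integer k ≥ 0.
k=0: 2.7 MHz.
k=1: 11.7 MHz, 17.1 MHz.
k=2: 26.1 MHz, 31.5 MHz.
k=3: 40.5 MHz, 45.9 MHz.
k=4: 54.9 MHz, 60.3 MHz.
Within [17.7 MHz, 48.6 MHz]: 26.1 MHz, 31.5 MHz, 40.5 MHz, 45.9 MHz.

26.1 MHz, 31.5 MHz, 40.5 MHz, 45.9 MHz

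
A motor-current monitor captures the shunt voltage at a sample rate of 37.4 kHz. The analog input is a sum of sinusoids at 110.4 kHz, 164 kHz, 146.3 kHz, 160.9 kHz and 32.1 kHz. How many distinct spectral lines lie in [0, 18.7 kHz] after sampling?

fs/2 = 18.7 kHz.
110.4 kHz mod fs = 35.6 kHz.
35.6 kHz > fs/2 = 18.7 kHz, folds to fs − 35.6 kHz = 1.8 kHz.
164 kHz mod fs = 14.4 kHz.
14.4 kHz ≤ fs/2 = 18.7 kHz, appears at 14.4 kHz.
146.3 kHz mod fs = 34.1 kHz.
34.1 kHz > fs/2 = 18.7 kHz, folds to fs − 34.1 kHz = 3.3 kHz.
160.9 kHz mod fs = 11.3 kHz.
11.3 kHz ≤ fs/2 = 18.7 kHz, appears at 11.3 kHz.
32.1 kHz > fs/2 = 18.7 kHz, folds to fs − 32.1 kHz = 5.3 kHz.
Distinct values: {1.8 kHz, 3.3 kHz, 5.3 kHz, 11.3 kHz, 14.4 kHz} → 5.

5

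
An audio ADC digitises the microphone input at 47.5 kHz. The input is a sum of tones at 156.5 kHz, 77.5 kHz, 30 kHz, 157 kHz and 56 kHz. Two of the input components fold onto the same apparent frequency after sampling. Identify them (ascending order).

30 kHz, 77.5 kHz

fs/2 = 23.75 kHz.
156.5 kHz mod fs = 14 kHz.
14 kHz ≤ fs/2 = 23.75 kHz, appears at 14 kHz.
77.5 kHz mod fs = 30 kHz.
30 kHz > fs/2 = 23.75 kHz, folds to fs − 30 kHz = 17.5 kHz.
30 kHz > fs/2 = 23.75 kHz, folds to fs − 30 kHz = 17.5 kHz.
157 kHz mod fs = 14.5 kHz.
14.5 kHz ≤ fs/2 = 23.75 kHz, appears at 14.5 kHz.
56 kHz mod fs = 8.5 kHz.
8.5 kHz ≤ fs/2 = 23.75 kHz, appears at 8.5 kHz.
30 kHz and 77.5 kHz both map to 17.5 kHz.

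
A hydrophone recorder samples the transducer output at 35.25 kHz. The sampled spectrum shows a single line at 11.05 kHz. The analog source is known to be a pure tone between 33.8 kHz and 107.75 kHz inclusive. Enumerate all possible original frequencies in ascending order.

46.3 kHz, 59.45 kHz, 81.55 kHz, 94.7 kHz

Frequencies that alias to 11.05 kHz are k·fs ± 11.05 kHz for integer k ≥ 0.
k=0: 11.05 kHz.
k=1: 24.2 kHz, 46.3 kHz.
k=2: 59.45 kHz, 81.55 kHz.
k=3: 94.7 kHz, 116.8 kHz.
k=4: 129.95 kHz, 152.05 kHz.
Within [33.8 kHz, 107.75 kHz]: 46.3 kHz, 59.45 kHz, 81.55 kHz, 94.7 kHz.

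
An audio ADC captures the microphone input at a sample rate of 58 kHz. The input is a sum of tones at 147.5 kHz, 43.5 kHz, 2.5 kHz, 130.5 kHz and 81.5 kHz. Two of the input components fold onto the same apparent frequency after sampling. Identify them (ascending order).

fs/2 = 29 kHz.
147.5 kHz mod fs = 31.5 kHz.
31.5 kHz > fs/2 = 29 kHz, folds to fs − 31.5 kHz = 26.5 kHz.
43.5 kHz > fs/2 = 29 kHz, folds to fs − 43.5 kHz = 14.5 kHz.
2.5 kHz ≤ fs/2 = 29 kHz, passes unchanged.
130.5 kHz mod fs = 14.5 kHz.
14.5 kHz ≤ fs/2 = 29 kHz, appears at 14.5 kHz.
81.5 kHz mod fs = 23.5 kHz.
23.5 kHz ≤ fs/2 = 29 kHz, appears at 23.5 kHz.
43.5 kHz and 130.5 kHz both map to 14.5 kHz.

43.5 kHz, 130.5 kHz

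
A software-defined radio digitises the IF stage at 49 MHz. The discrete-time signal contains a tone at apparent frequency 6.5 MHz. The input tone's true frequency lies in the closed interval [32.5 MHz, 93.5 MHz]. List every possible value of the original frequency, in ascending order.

Frequencies that alias to 6.5 MHz are k·fs ± 6.5 MHz for integer k ≥ 0.
k=0: 6.5 MHz.
k=1: 42.5 MHz, 55.5 MHz.
k=2: 91.5 MHz, 104.5 MHz.
k=3: 140.5 MHz, 153.5 MHz.
Within [32.5 MHz, 93.5 MHz]: 42.5 MHz, 55.5 MHz, 91.5 MHz.

42.5 MHz, 55.5 MHz, 91.5 MHz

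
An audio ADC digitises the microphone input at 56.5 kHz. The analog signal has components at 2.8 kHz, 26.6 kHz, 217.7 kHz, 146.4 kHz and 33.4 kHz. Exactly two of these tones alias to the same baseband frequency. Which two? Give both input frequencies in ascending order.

33.4 kHz, 146.4 kHz

fs/2 = 28.25 kHz.
2.8 kHz ≤ fs/2 = 28.25 kHz, passes unchanged.
26.6 kHz ≤ fs/2 = 28.25 kHz, passes unchanged.
217.7 kHz mod fs = 48.2 kHz.
48.2 kHz > fs/2 = 28.25 kHz, folds to fs − 48.2 kHz = 8.3 kHz.
146.4 kHz mod fs = 33.4 kHz.
33.4 kHz > fs/2 = 28.25 kHz, folds to fs − 33.4 kHz = 23.1 kHz.
33.4 kHz > fs/2 = 28.25 kHz, folds to fs − 33.4 kHz = 23.1 kHz.
33.4 kHz and 146.4 kHz both map to 23.1 kHz.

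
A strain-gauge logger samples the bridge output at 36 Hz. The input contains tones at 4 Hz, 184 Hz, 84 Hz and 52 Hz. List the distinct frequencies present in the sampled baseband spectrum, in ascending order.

4 Hz, 12 Hz, 16 Hz

fs/2 = 18 Hz.
4 Hz ≤ fs/2 = 18 Hz, passes unchanged.
184 Hz mod fs = 4 Hz.
4 Hz ≤ fs/2 = 18 Hz, appears at 4 Hz.
84 Hz mod fs = 12 Hz.
12 Hz ≤ fs/2 = 18 Hz, appears at 12 Hz.
52 Hz mod fs = 16 Hz.
16 Hz ≤ fs/2 = 18 Hz, appears at 16 Hz.
Distinct values: {4 Hz, 12 Hz, 16 Hz}.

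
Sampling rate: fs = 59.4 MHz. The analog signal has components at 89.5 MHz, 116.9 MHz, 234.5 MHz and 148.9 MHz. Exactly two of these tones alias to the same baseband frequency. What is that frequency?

29.3 MHz

fs/2 = 29.7 MHz.
89.5 MHz mod fs = 30.1 MHz.
30.1 MHz > fs/2 = 29.7 MHz, folds to fs − 30.1 MHz = 29.3 MHz.
116.9 MHz mod fs = 57.5 MHz.
57.5 MHz > fs/2 = 29.7 MHz, folds to fs − 57.5 MHz = 1.9 MHz.
234.5 MHz mod fs = 56.3 MHz.
56.3 MHz > fs/2 = 29.7 MHz, folds to fs − 56.3 MHz = 3.1 MHz.
148.9 MHz mod fs = 30.1 MHz.
30.1 MHz > fs/2 = 29.7 MHz, folds to fs − 30.1 MHz = 29.3 MHz.
89.5 MHz and 148.9 MHz both map to 29.3 MHz.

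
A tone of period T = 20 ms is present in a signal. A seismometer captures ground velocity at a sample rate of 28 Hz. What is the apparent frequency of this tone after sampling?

6 Hz

T = 20 ms → f = 1/T = 50 Hz.
50 Hz mod fs = 22 Hz.
22 Hz > fs/2 = 14 Hz, folds to fs − 22 Hz = 6 Hz.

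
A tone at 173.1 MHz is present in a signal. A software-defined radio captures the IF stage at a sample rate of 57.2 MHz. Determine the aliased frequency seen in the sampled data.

1.5 MHz

173.1 MHz mod fs = 1.5 MHz.
1.5 MHz ≤ fs/2 = 28.6 MHz, appears at 1.5 MHz.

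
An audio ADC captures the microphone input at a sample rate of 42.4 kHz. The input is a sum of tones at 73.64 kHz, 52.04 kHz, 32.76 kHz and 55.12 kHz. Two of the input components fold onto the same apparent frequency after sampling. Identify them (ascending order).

fs/2 = 21.2 kHz.
73.64 kHz mod fs = 31.24 kHz.
31.24 kHz > fs/2 = 21.2 kHz, folds to fs − 31.24 kHz = 11.16 kHz.
52.04 kHz mod fs = 9.64 kHz.
9.64 kHz ≤ fs/2 = 21.2 kHz, appears at 9.64 kHz.
32.76 kHz > fs/2 = 21.2 kHz, folds to fs − 32.76 kHz = 9.64 kHz.
55.12 kHz mod fs = 12.72 kHz.
12.72 kHz ≤ fs/2 = 21.2 kHz, appears at 12.72 kHz.
32.76 kHz and 52.04 kHz both map to 9.64 kHz.

32.76 kHz, 52.04 kHz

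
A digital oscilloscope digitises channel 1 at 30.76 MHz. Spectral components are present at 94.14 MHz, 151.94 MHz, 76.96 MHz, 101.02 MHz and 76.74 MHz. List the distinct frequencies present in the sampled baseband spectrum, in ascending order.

1.86 MHz, 8.74 MHz, 15.22 MHz, 15.32 MHz

fs/2 = 15.38 MHz.
94.14 MHz mod fs = 1.86 MHz.
1.86 MHz ≤ fs/2 = 15.38 MHz, appears at 1.86 MHz.
151.94 MHz mod fs = 28.9 MHz.
28.9 MHz > fs/2 = 15.38 MHz, folds to fs − 28.9 MHz = 1.86 MHz.
76.96 MHz mod fs = 15.44 MHz.
15.44 MHz > fs/2 = 15.38 MHz, folds to fs − 15.44 MHz = 15.32 MHz.
101.02 MHz mod fs = 8.74 MHz.
8.74 MHz ≤ fs/2 = 15.38 MHz, appears at 8.74 MHz.
76.74 MHz mod fs = 15.22 MHz.
15.22 MHz ≤ fs/2 = 15.38 MHz, appears at 15.22 MHz.
Distinct values: {1.86 MHz, 8.74 MHz, 15.22 MHz, 15.32 MHz}.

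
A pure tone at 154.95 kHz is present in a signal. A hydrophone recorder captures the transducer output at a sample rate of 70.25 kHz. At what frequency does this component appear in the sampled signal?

14.45 kHz

154.95 kHz mod fs = 14.45 kHz.
14.45 kHz ≤ fs/2 = 35.125 kHz, appears at 14.45 kHz.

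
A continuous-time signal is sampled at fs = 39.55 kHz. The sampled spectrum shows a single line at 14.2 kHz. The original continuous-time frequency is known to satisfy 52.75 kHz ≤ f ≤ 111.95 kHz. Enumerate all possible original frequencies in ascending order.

53.75 kHz, 64.9 kHz, 93.3 kHz, 104.45 kHz

Frequencies that alias to 14.2 kHz are k·fs ± 14.2 kHz for integer k ≥ 0.
k=0: 14.2 kHz.
k=1: 25.35 kHz, 53.75 kHz.
k=2: 64.9 kHz, 93.3 kHz.
k=3: 104.45 kHz, 132.85 kHz.
k=4: 144 kHz, 172.4 kHz.
Within [52.75 kHz, 111.95 kHz]: 53.75 kHz, 64.9 kHz, 93.3 kHz, 104.45 kHz.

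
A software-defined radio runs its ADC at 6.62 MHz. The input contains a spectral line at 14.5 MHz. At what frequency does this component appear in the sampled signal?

14.5 MHz mod fs = 1.26 MHz.
1.26 MHz ≤ fs/2 = 3.31 MHz, appears at 1.26 MHz.

1.26 MHz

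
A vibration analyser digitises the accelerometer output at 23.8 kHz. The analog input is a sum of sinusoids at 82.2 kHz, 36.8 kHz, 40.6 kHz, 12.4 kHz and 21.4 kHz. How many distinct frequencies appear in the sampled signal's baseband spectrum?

4

fs/2 = 11.9 kHz.
82.2 kHz mod fs = 10.8 kHz.
10.8 kHz ≤ fs/2 = 11.9 kHz, appears at 10.8 kHz.
36.8 kHz mod fs = 13 kHz.
13 kHz > fs/2 = 11.9 kHz, folds to fs − 13 kHz = 10.8 kHz.
40.6 kHz mod fs = 16.8 kHz.
16.8 kHz > fs/2 = 11.9 kHz, folds to fs − 16.8 kHz = 7 kHz.
12.4 kHz > fs/2 = 11.9 kHz, folds to fs − 12.4 kHz = 11.4 kHz.
21.4 kHz > fs/2 = 11.9 kHz, folds to fs − 21.4 kHz = 2.4 kHz.
Distinct values: {2.4 kHz, 7 kHz, 10.8 kHz, 11.4 kHz} → 4.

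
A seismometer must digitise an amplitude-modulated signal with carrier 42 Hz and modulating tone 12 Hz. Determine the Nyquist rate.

AM sidebands sit at fc ± fm = 30 Hz and 54 Hz.
Highest-frequency component: 54 Hz.
Nyquist rate = 2 × 54 Hz = 108 Hz.

108 Hz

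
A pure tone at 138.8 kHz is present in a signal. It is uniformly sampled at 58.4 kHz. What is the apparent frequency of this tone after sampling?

138.8 kHz mod fs = 22 kHz.
22 kHz ≤ fs/2 = 29.2 kHz, appears at 22 kHz.

22 kHz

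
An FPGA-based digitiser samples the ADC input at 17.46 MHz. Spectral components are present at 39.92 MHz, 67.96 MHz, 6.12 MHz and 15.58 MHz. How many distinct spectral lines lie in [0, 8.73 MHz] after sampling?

3

fs/2 = 8.73 MHz.
39.92 MHz mod fs = 5 MHz.
5 MHz ≤ fs/2 = 8.73 MHz, appears at 5 MHz.
67.96 MHz mod fs = 15.58 MHz.
15.58 MHz > fs/2 = 8.73 MHz, folds to fs − 15.58 MHz = 1.88 MHz.
6.12 MHz ≤ fs/2 = 8.73 MHz, passes unchanged.
15.58 MHz > fs/2 = 8.73 MHz, folds to fs − 15.58 MHz = 1.88 MHz.
Distinct values: {1.88 MHz, 5 MHz, 6.12 MHz} → 3.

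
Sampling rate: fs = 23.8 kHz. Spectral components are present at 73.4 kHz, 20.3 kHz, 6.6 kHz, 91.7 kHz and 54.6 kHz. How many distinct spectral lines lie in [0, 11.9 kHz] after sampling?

fs/2 = 11.9 kHz.
73.4 kHz mod fs = 2 kHz.
2 kHz ≤ fs/2 = 11.9 kHz, appears at 2 kHz.
20.3 kHz > fs/2 = 11.9 kHz, folds to fs − 20.3 kHz = 3.5 kHz.
6.6 kHz ≤ fs/2 = 11.9 kHz, passes unchanged.
91.7 kHz mod fs = 20.3 kHz.
20.3 kHz > fs/2 = 11.9 kHz, folds to fs − 20.3 kHz = 3.5 kHz.
54.6 kHz mod fs = 7 kHz.
7 kHz ≤ fs/2 = 11.9 kHz, appears at 7 kHz.
Distinct values: {2 kHz, 3.5 kHz, 6.6 kHz, 7 kHz} → 4.

4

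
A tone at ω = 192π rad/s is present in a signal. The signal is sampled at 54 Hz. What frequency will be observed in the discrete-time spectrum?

12 Hz

ω = 192π rad/s → f = ω/(2π) = 96 Hz.
96 Hz mod fs = 42 Hz.
42 Hz > fs/2 = 27 Hz, folds to fs − 42 Hz = 12 Hz.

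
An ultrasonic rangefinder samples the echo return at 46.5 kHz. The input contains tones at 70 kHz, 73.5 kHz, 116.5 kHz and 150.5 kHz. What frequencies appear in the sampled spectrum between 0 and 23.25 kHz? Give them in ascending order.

fs/2 = 23.25 kHz.
70 kHz mod fs = 23.5 kHz.
23.5 kHz > fs/2 = 23.25 kHz, folds to fs − 23.5 kHz = 23 kHz.
73.5 kHz mod fs = 27 kHz.
27 kHz > fs/2 = 23.25 kHz, folds to fs − 27 kHz = 19.5 kHz.
116.5 kHz mod fs = 23.5 kHz.
23.5 kHz > fs/2 = 23.25 kHz, folds to fs − 23.5 kHz = 23 kHz.
150.5 kHz mod fs = 11 kHz.
11 kHz ≤ fs/2 = 23.25 kHz, appears at 11 kHz.
Distinct values: {11 kHz, 19.5 kHz, 23 kHz}.

11 kHz, 19.5 kHz, 23 kHz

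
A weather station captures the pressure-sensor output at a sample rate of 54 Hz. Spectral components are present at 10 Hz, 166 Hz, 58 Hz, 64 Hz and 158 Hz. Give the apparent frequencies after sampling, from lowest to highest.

4 Hz, 10 Hz

fs/2 = 27 Hz.
10 Hz ≤ fs/2 = 27 Hz, passes unchanged.
166 Hz mod fs = 4 Hz.
4 Hz ≤ fs/2 = 27 Hz, appears at 4 Hz.
58 Hz mod fs = 4 Hz.
4 Hz ≤ fs/2 = 27 Hz, appears at 4 Hz.
64 Hz mod fs = 10 Hz.
10 Hz ≤ fs/2 = 27 Hz, appears at 10 Hz.
158 Hz mod fs = 50 Hz.
50 Hz > fs/2 = 27 Hz, folds to fs − 50 Hz = 4 Hz.
Distinct values: {4 Hz, 10 Hz}.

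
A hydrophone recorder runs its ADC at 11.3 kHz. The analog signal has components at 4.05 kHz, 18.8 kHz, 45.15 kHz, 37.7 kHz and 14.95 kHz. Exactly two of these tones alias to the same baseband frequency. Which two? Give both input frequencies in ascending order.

18.8 kHz, 37.7 kHz

fs/2 = 5.65 kHz.
4.05 kHz ≤ fs/2 = 5.65 kHz, passes unchanged.
18.8 kHz mod fs = 7.5 kHz.
7.5 kHz > fs/2 = 5.65 kHz, folds to fs − 7.5 kHz = 3.8 kHz.
45.15 kHz mod fs = 11.25 kHz.
11.25 kHz > fs/2 = 5.65 kHz, folds to fs − 11.25 kHz = 0.05 kHz.
37.7 kHz mod fs = 3.8 kHz.
3.8 kHz ≤ fs/2 = 5.65 kHz, appears at 3.8 kHz.
14.95 kHz mod fs = 3.65 kHz.
3.65 kHz ≤ fs/2 = 5.65 kHz, appears at 3.65 kHz.
18.8 kHz and 37.7 kHz both map to 3.8 kHz.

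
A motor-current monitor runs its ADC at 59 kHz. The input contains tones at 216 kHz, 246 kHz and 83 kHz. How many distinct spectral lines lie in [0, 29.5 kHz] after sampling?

fs/2 = 29.5 kHz.
216 kHz mod fs = 39 kHz.
39 kHz > fs/2 = 29.5 kHz, folds to fs − 39 kHz = 20 kHz.
246 kHz mod fs = 10 kHz.
10 kHz ≤ fs/2 = 29.5 kHz, appears at 10 kHz.
83 kHz mod fs = 24 kHz.
24 kHz ≤ fs/2 = 29.5 kHz, appears at 24 kHz.
Distinct values: {10 kHz, 20 kHz, 24 kHz} → 3.

3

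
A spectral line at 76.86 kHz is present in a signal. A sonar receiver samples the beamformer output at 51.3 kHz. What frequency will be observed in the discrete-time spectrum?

25.56 kHz

76.86 kHz mod fs = 25.56 kHz.
25.56 kHz ≤ fs/2 = 25.65 kHz, appears at 25.56 kHz.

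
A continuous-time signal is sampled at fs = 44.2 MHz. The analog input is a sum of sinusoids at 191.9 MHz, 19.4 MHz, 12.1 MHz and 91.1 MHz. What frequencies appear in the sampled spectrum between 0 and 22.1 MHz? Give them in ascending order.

fs/2 = 22.1 MHz.
191.9 MHz mod fs = 15.1 MHz.
15.1 MHz ≤ fs/2 = 22.1 MHz, appears at 15.1 MHz.
19.4 MHz ≤ fs/2 = 22.1 MHz, passes unchanged.
12.1 MHz ≤ fs/2 = 22.1 MHz, passes unchanged.
91.1 MHz mod fs = 2.7 MHz.
2.7 MHz ≤ fs/2 = 22.1 MHz, appears at 2.7 MHz.
Distinct values: {2.7 MHz, 12.1 MHz, 15.1 MHz, 19.4 MHz}.

2.7 MHz, 12.1 MHz, 15.1 MHz, 19.4 MHz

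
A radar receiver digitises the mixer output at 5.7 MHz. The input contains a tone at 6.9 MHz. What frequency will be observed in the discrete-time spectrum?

1.2 MHz

6.9 MHz mod fs = 1.2 MHz.
1.2 MHz ≤ fs/2 = 2.85 MHz, appears at 1.2 MHz.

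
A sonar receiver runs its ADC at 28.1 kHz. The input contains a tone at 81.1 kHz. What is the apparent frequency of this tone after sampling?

81.1 kHz mod fs = 24.9 kHz.
24.9 kHz > fs/2 = 14.05 kHz, folds to fs − 24.9 kHz = 3.2 kHz.

3.2 kHz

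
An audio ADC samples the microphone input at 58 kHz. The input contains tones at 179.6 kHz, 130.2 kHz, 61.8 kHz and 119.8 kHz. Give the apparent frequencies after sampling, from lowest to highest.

fs/2 = 29 kHz.
179.6 kHz mod fs = 5.6 kHz.
5.6 kHz ≤ fs/2 = 29 kHz, appears at 5.6 kHz.
130.2 kHz mod fs = 14.2 kHz.
14.2 kHz ≤ fs/2 = 29 kHz, appears at 14.2 kHz.
61.8 kHz mod fs = 3.8 kHz.
3.8 kHz ≤ fs/2 = 29 kHz, appears at 3.8 kHz.
119.8 kHz mod fs = 3.8 kHz.
3.8 kHz ≤ fs/2 = 29 kHz, appears at 3.8 kHz.
Distinct values: {3.8 kHz, 5.6 kHz, 14.2 kHz}.

3.8 kHz, 5.6 kHz, 14.2 kHz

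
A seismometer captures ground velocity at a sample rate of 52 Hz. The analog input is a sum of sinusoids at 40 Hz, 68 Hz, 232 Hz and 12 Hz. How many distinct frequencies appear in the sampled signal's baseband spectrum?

fs/2 = 26 Hz.
40 Hz > fs/2 = 26 Hz, folds to fs − 40 Hz = 12 Hz.
68 Hz mod fs = 16 Hz.
16 Hz ≤ fs/2 = 26 Hz, appears at 16 Hz.
232 Hz mod fs = 24 Hz.
24 Hz ≤ fs/2 = 26 Hz, appears at 24 Hz.
12 Hz ≤ fs/2 = 26 Hz, passes unchanged.
Distinct values: {12 Hz, 16 Hz, 24 Hz} → 3.

3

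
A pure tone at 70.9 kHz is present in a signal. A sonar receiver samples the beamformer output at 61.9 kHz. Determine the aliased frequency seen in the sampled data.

70.9 kHz mod fs = 9 kHz.
9 kHz ≤ fs/2 = 30.95 kHz, appears at 9 kHz.

9 kHz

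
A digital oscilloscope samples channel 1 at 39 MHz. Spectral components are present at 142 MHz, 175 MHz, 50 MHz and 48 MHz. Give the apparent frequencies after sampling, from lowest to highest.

9 MHz, 11 MHz, 14 MHz, 19 MHz

fs/2 = 19.5 MHz.
142 MHz mod fs = 25 MHz.
25 MHz > fs/2 = 19.5 MHz, folds to fs − 25 MHz = 14 MHz.
175 MHz mod fs = 19 MHz.
19 MHz ≤ fs/2 = 19.5 MHz, appears at 19 MHz.
50 MHz mod fs = 11 MHz.
11 MHz ≤ fs/2 = 19.5 MHz, appears at 11 MHz.
48 MHz mod fs = 9 MHz.
9 MHz ≤ fs/2 = 19.5 MHz, appears at 9 MHz.
Distinct values: {9 MHz, 11 MHz, 14 MHz, 19 MHz}.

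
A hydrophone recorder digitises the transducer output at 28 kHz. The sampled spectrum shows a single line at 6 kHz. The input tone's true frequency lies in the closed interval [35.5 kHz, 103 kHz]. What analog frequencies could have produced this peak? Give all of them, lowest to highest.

50 kHz, 62 kHz, 78 kHz, 90 kHz

Frequencies that alias to 6 kHz are k·fs ± 6 kHz for integer k ≥ 0.
k=0: 6 kHz.
k=1: 22 kHz, 34 kHz.
k=2: 50 kHz, 62 kHz.
k=3: 78 kHz, 90 kHz.
k=4: 106 kHz, 118 kHz.
Within [35.5 kHz, 103 kHz]: 50 kHz, 62 kHz, 78 kHz, 90 kHz.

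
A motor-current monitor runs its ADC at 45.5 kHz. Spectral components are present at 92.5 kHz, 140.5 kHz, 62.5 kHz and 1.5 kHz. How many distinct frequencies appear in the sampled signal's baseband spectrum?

fs/2 = 22.75 kHz.
92.5 kHz mod fs = 1.5 kHz.
1.5 kHz ≤ fs/2 = 22.75 kHz, appears at 1.5 kHz.
140.5 kHz mod fs = 4 kHz.
4 kHz ≤ fs/2 = 22.75 kHz, appears at 4 kHz.
62.5 kHz mod fs = 17 kHz.
17 kHz ≤ fs/2 = 22.75 kHz, appears at 17 kHz.
1.5 kHz ≤ fs/2 = 22.75 kHz, passes unchanged.
Distinct values: {1.5 kHz, 4 kHz, 17 kHz} → 3.

3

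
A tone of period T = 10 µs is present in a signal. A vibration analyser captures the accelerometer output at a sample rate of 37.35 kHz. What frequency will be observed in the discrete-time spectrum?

12.05 kHz

T = 10 µs → f = 1/T = 100 kHz.
100 kHz mod fs = 25.3 kHz.
25.3 kHz > fs/2 = 18.675 kHz, folds to fs − 25.3 kHz = 12.05 kHz.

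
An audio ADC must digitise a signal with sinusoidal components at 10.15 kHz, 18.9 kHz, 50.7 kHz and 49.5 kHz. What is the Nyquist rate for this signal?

101.4 kHz

Highest-frequency component: 50.7 kHz.
Nyquist rate = 2 × 50.7 kHz = 101.4 kHz.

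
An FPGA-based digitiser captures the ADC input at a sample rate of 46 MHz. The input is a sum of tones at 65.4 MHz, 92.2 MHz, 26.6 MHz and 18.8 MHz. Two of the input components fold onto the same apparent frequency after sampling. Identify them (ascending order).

fs/2 = 23 MHz.
65.4 MHz mod fs = 19.4 MHz.
19.4 MHz ≤ fs/2 = 23 MHz, appears at 19.4 MHz.
92.2 MHz mod fs = 0.2 MHz.
0.2 MHz ≤ fs/2 = 23 MHz, appears at 0.2 MHz.
26.6 MHz > fs/2 = 23 MHz, folds to fs − 26.6 MHz = 19.4 MHz.
18.8 MHz ≤ fs/2 = 23 MHz, passes unchanged.
26.6 MHz and 65.4 MHz both map to 19.4 MHz.

26.6 MHz, 65.4 MHz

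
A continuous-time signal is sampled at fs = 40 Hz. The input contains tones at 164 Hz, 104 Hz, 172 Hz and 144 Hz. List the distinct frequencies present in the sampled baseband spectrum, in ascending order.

4 Hz, 12 Hz, 16 Hz

fs/2 = 20 Hz.
164 Hz mod fs = 4 Hz.
4 Hz ≤ fs/2 = 20 Hz, appears at 4 Hz.
104 Hz mod fs = 24 Hz.
24 Hz > fs/2 = 20 Hz, folds to fs − 24 Hz = 16 Hz.
172 Hz mod fs = 12 Hz.
12 Hz ≤ fs/2 = 20 Hz, appears at 12 Hz.
144 Hz mod fs = 24 Hz.
24 Hz > fs/2 = 20 Hz, folds to fs − 24 Hz = 16 Hz.
Distinct values: {4 Hz, 12 Hz, 16 Hz}.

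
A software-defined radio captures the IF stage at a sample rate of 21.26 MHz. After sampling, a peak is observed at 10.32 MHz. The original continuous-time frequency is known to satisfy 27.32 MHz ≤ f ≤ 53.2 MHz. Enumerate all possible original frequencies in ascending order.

31.58 MHz, 32.2 MHz, 52.84 MHz

Frequencies that alias to 10.32 MHz are k·fs ± 10.32 MHz for integer k ≥ 0.
k=0: 10.32 MHz.
k=1: 10.94 MHz, 31.58 MHz.
k=2: 32.2 MHz, 52.84 MHz.
k=3: 53.46 MHz, 74.1 MHz.
Within [27.32 MHz, 53.2 MHz]: 31.58 MHz, 32.2 MHz, 52.84 MHz.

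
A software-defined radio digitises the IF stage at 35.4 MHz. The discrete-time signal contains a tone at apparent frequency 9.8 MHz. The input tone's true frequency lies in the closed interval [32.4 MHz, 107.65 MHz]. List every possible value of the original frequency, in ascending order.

45.2 MHz, 61 MHz, 80.6 MHz, 96.4 MHz

Frequencies that alias to 9.8 MHz are k·fs ± 9.8 MHz for integer k ≥ 0.
k=0: 9.8 MHz.
k=1: 25.6 MHz, 45.2 MHz.
k=2: 61 MHz, 80.6 MHz.
k=3: 96.4 MHz, 116 MHz.
k=4: 131.8 MHz, 151.4 MHz.
Within [32.4 MHz, 107.65 MHz]: 45.2 MHz, 61 MHz, 80.6 MHz, 96.4 MHz.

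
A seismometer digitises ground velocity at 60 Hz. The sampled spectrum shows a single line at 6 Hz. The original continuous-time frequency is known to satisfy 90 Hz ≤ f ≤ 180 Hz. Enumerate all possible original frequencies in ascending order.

Frequencies that alias to 6 Hz are k·fs ± 6 Hz for integer k ≥ 0.
k=0: 6 Hz.
k=1: 54 Hz, 66 Hz.
k=2: 114 Hz, 126 Hz.
k=3: 174 Hz, 186 Hz.
k=4: 234 Hz, 246 Hz.
Within [90 Hz, 180 Hz]: 114 Hz, 126 Hz, 174 Hz.

114 Hz, 126 Hz, 174 Hz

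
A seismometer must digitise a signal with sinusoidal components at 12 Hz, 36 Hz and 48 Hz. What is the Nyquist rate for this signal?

96 Hz

Highest-frequency component: 48 Hz.
Nyquist rate = 2 × 48 Hz = 96 Hz.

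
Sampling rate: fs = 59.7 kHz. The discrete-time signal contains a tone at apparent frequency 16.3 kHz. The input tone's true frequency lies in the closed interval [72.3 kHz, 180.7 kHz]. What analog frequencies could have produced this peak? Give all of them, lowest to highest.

76 kHz, 103.1 kHz, 135.7 kHz, 162.8 kHz

Frequencies that alias to 16.3 kHz are k·fs ± 16.3 kHz for integer k ≥ 0.
k=0: 16.3 kHz.
k=1: 43.4 kHz, 76 kHz.
k=2: 103.1 kHz, 135.7 kHz.
k=3: 162.8 kHz, 195.4 kHz.
k=4: 222.5 kHz, 255.1 kHz.
Within [72.3 kHz, 180.7 kHz]: 76 kHz, 103.1 kHz, 135.7 kHz, 162.8 kHz.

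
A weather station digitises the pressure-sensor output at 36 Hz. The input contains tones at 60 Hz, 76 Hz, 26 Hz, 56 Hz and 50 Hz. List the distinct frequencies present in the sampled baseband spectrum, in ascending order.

fs/2 = 18 Hz.
60 Hz mod fs = 24 Hz.
24 Hz > fs/2 = 18 Hz, folds to fs − 24 Hz = 12 Hz.
76 Hz mod fs = 4 Hz.
4 Hz ≤ fs/2 = 18 Hz, appears at 4 Hz.
26 Hz > fs/2 = 18 Hz, folds to fs − 26 Hz = 10 Hz.
56 Hz mod fs = 20 Hz.
20 Hz > fs/2 = 18 Hz, folds to fs − 20 Hz = 16 Hz.
50 Hz mod fs = 14 Hz.
14 Hz ≤ fs/2 = 18 Hz, appears at 14 Hz.
Distinct values: {4 Hz, 10 Hz, 12 Hz, 14 Hz, 16 Hz}.

4 Hz, 10 Hz, 12 Hz, 14 Hz, 16 Hz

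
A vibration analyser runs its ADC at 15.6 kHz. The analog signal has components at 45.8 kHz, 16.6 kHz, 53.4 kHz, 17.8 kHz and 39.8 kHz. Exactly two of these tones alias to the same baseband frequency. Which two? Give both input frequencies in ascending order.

16.6 kHz, 45.8 kHz

fs/2 = 7.8 kHz.
45.8 kHz mod fs = 14.6 kHz.
14.6 kHz > fs/2 = 7.8 kHz, folds to fs − 14.6 kHz = 1 kHz.
16.6 kHz mod fs = 1 kHz.
1 kHz ≤ fs/2 = 7.8 kHz, appears at 1 kHz.
53.4 kHz mod fs = 6.6 kHz.
6.6 kHz ≤ fs/2 = 7.8 kHz, appears at 6.6 kHz.
17.8 kHz mod fs = 2.2 kHz.
2.2 kHz ≤ fs/2 = 7.8 kHz, appears at 2.2 kHz.
39.8 kHz mod fs = 8.6 kHz.
8.6 kHz > fs/2 = 7.8 kHz, folds to fs − 8.6 kHz = 7 kHz.
16.6 kHz and 45.8 kHz both map to 1 kHz.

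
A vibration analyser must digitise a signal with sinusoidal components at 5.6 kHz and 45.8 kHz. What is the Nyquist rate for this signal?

Highest-frequency component: 45.8 kHz.
Nyquist rate = 2 × 45.8 kHz = 91.6 kHz.

91.6 kHz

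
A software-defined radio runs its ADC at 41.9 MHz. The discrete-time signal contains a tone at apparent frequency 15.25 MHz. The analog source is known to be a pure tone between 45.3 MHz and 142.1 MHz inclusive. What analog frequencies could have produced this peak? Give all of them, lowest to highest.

Frequencies that alias to 15.25 MHz are k·fs ± 15.25 MHz for integer k ≥ 0.
k=0: 15.25 MHz.
k=1: 26.65 MHz, 57.15 MHz.
k=2: 68.55 MHz, 99.05 MHz.
k=3: 110.45 MHz, 140.95 MHz.
k=4: 152.35 MHz, 182.85 MHz.
Within [45.3 MHz, 142.1 MHz]: 57.15 MHz, 68.55 MHz, 99.05 MHz, 110.45 MHz, 140.95 MHz.

57.15 MHz, 68.55 MHz, 99.05 MHz, 110.45 MHz, 140.95 MHz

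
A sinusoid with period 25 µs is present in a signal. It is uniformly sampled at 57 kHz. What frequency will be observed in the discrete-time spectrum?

17 kHz

T = 25 µs → f = 1/T = 40 kHz.
40 kHz > fs/2 = 28.5 kHz, folds to fs − 40 kHz = 17 kHz.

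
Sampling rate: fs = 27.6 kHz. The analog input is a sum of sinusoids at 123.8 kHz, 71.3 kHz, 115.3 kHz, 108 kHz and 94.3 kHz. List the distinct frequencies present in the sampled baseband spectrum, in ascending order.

2.4 kHz, 4.9 kHz, 11.5 kHz, 13.4 kHz

fs/2 = 13.8 kHz.
123.8 kHz mod fs = 13.4 kHz.
13.4 kHz ≤ fs/2 = 13.8 kHz, appears at 13.4 kHz.
71.3 kHz mod fs = 16.1 kHz.
16.1 kHz > fs/2 = 13.8 kHz, folds to fs − 16.1 kHz = 11.5 kHz.
115.3 kHz mod fs = 4.9 kHz.
4.9 kHz ≤ fs/2 = 13.8 kHz, appears at 4.9 kHz.
108 kHz mod fs = 25.2 kHz.
25.2 kHz > fs/2 = 13.8 kHz, folds to fs − 25.2 kHz = 2.4 kHz.
94.3 kHz mod fs = 11.5 kHz.
11.5 kHz ≤ fs/2 = 13.8 kHz, appears at 11.5 kHz.
Distinct values: {2.4 kHz, 4.9 kHz, 11.5 kHz, 13.4 kHz}.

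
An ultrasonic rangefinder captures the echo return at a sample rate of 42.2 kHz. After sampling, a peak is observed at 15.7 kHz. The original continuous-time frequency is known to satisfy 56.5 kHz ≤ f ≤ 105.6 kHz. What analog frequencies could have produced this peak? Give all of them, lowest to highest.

Frequencies that alias to 15.7 kHz are k·fs ± 15.7 kHz for integer k ≥ 0.
k=0: 15.7 kHz.
k=1: 26.5 kHz, 57.9 kHz.
k=2: 68.7 kHz, 100.1 kHz.
k=3: 110.9 kHz, 142.3 kHz.
Within [56.5 kHz, 105.6 kHz]: 57.9 kHz, 68.7 kHz, 100.1 kHz.

57.9 kHz, 68.7 kHz, 100.1 kHz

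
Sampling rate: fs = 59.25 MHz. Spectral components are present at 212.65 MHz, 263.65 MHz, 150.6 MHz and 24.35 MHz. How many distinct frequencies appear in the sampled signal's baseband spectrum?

fs/2 = 29.625 MHz.
212.65 MHz mod fs = 34.9 MHz.
34.9 MHz > fs/2 = 29.625 MHz, folds to fs − 34.9 MHz = 24.35 MHz.
263.65 MHz mod fs = 26.65 MHz.
26.65 MHz ≤ fs/2 = 29.625 MHz, appears at 26.65 MHz.
150.6 MHz mod fs = 32.1 MHz.
32.1 MHz > fs/2 = 29.625 MHz, folds to fs − 32.1 MHz = 27.15 MHz.
24.35 MHz ≤ fs/2 = 29.625 MHz, passes unchanged.
Distinct values: {24.35 MHz, 26.65 MHz, 27.15 MHz} → 3.

3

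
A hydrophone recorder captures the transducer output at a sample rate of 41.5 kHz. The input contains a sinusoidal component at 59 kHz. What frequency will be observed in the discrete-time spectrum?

59 kHz mod fs = 17.5 kHz.
17.5 kHz ≤ fs/2 = 20.75 kHz, appears at 17.5 kHz.

17.5 kHz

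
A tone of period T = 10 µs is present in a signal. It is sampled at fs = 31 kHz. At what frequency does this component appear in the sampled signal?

T = 10 µs → f = 1/T = 100 kHz.
100 kHz mod fs = 7 kHz.
7 kHz ≤ fs/2 = 15.5 kHz, appears at 7 kHz.

7 kHz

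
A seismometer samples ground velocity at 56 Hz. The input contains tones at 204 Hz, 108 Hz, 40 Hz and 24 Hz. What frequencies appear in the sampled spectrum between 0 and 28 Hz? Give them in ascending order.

4 Hz, 16 Hz, 20 Hz, 24 Hz

fs/2 = 28 Hz.
204 Hz mod fs = 36 Hz.
36 Hz > fs/2 = 28 Hz, folds to fs − 36 Hz = 20 Hz.
108 Hz mod fs = 52 Hz.
52 Hz > fs/2 = 28 Hz, folds to fs − 52 Hz = 4 Hz.
40 Hz > fs/2 = 28 Hz, folds to fs − 40 Hz = 16 Hz.
24 Hz ≤ fs/2 = 28 Hz, passes unchanged.
Distinct values: {4 Hz, 16 Hz, 20 Hz, 24 Hz}.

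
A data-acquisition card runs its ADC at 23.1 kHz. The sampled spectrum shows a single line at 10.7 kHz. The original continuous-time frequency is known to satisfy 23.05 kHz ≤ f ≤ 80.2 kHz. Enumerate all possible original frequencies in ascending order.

Frequencies that alias to 10.7 kHz are k·fs ± 10.7 kHz for integer k ≥ 0.
k=0: 10.7 kHz.
k=1: 12.4 kHz, 33.8 kHz.
k=2: 35.5 kHz, 56.9 kHz.
k=3: 58.6 kHz, 80 kHz.
k=4: 81.7 kHz, 103.1 kHz.
Within [23.05 kHz, 80.2 kHz]: 33.8 kHz, 35.5 kHz, 56.9 kHz, 58.6 kHz, 80 kHz.

33.8 kHz, 35.5 kHz, 56.9 kHz, 58.6 kHz, 80 kHz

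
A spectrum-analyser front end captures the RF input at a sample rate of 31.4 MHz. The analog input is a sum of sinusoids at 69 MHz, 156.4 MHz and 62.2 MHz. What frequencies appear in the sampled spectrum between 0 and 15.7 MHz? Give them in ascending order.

0.6 MHz, 6.2 MHz

fs/2 = 15.7 MHz.
69 MHz mod fs = 6.2 MHz.
6.2 MHz ≤ fs/2 = 15.7 MHz, appears at 6.2 MHz.
156.4 MHz mod fs = 30.8 MHz.
30.8 MHz > fs/2 = 15.7 MHz, folds to fs − 30.8 MHz = 0.6 MHz.
62.2 MHz mod fs = 30.8 MHz.
30.8 MHz > fs/2 = 15.7 MHz, folds to fs − 30.8 MHz = 0.6 MHz.
Distinct values: {0.6 MHz, 6.2 MHz}.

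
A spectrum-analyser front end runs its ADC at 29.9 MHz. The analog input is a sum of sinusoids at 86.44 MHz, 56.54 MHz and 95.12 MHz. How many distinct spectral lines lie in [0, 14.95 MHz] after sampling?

2

fs/2 = 14.95 MHz.
86.44 MHz mod fs = 26.64 MHz.
26.64 MHz > fs/2 = 14.95 MHz, folds to fs − 26.64 MHz = 3.26 MHz.
56.54 MHz mod fs = 26.64 MHz.
26.64 MHz > fs/2 = 14.95 MHz, folds to fs − 26.64 MHz = 3.26 MHz.
95.12 MHz mod fs = 5.42 MHz.
5.42 MHz ≤ fs/2 = 14.95 MHz, appears at 5.42 MHz.
Distinct values: {3.26 MHz, 5.42 MHz} → 2.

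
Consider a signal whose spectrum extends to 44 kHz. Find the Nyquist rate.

Nyquist rate = 2 × 44 kHz = 88 kHz.

88 kHz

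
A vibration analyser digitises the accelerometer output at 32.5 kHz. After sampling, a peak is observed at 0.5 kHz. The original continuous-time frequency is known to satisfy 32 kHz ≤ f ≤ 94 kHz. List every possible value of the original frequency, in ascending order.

Frequencies that alias to 0.5 kHz are k·fs ± 0.5 kHz for integer k ≥ 0.
k=0: 0.5 kHz.
k=1: 32 kHz, 33 kHz.
k=2: 64.5 kHz, 65.5 kHz.
k=3: 97 kHz, 98 kHz.
Within [32 kHz, 94 kHz]: 32 kHz, 33 kHz, 64.5 kHz, 65.5 kHz.

32 kHz, 33 kHz, 64.5 kHz, 65.5 kHz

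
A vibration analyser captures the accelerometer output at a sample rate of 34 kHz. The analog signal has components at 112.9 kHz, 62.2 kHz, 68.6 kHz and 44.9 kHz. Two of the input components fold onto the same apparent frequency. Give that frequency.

10.9 kHz

fs/2 = 17 kHz.
112.9 kHz mod fs = 10.9 kHz.
10.9 kHz ≤ fs/2 = 17 kHz, appears at 10.9 kHz.
62.2 kHz mod fs = 28.2 kHz.
28.2 kHz > fs/2 = 17 kHz, folds to fs − 28.2 kHz = 5.8 kHz.
68.6 kHz mod fs = 0.6 kHz.
0.6 kHz ≤ fs/2 = 17 kHz, appears at 0.6 kHz.
44.9 kHz mod fs = 10.9 kHz.
10.9 kHz ≤ fs/2 = 17 kHz, appears at 10.9 kHz.
44.9 kHz and 112.9 kHz both map to 10.9 kHz.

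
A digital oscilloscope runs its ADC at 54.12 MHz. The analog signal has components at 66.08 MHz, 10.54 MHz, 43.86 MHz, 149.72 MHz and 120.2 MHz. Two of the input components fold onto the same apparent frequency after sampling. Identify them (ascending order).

66.08 MHz, 120.2 MHz

fs/2 = 27.06 MHz.
66.08 MHz mod fs = 11.96 MHz.
11.96 MHz ≤ fs/2 = 27.06 MHz, appears at 11.96 MHz.
10.54 MHz ≤ fs/2 = 27.06 MHz, passes unchanged.
43.86 MHz > fs/2 = 27.06 MHz, folds to fs − 43.86 MHz = 10.26 MHz.
149.72 MHz mod fs = 41.48 MHz.
41.48 MHz > fs/2 = 27.06 MHz, folds to fs − 41.48 MHz = 12.64 MHz.
120.2 MHz mod fs = 11.96 MHz.
11.96 MHz ≤ fs/2 = 27.06 MHz, appears at 11.96 MHz.
66.08 MHz and 120.2 MHz both map to 11.96 MHz.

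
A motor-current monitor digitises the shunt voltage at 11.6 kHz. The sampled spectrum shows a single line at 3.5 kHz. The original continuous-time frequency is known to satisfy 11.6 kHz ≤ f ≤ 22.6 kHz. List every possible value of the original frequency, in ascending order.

Frequencies that alias to 3.5 kHz are k·fs ± 3.5 kHz for integer k ≥ 0.
k=0: 3.5 kHz.
k=1: 8.1 kHz, 15.1 kHz.
k=2: 19.7 kHz, 26.7 kHz.
k=3: 31.3 kHz, 38.3 kHz.
Within [11.6 kHz, 22.6 kHz]: 15.1 kHz, 19.7 kHz.

15.1 kHz, 19.7 kHz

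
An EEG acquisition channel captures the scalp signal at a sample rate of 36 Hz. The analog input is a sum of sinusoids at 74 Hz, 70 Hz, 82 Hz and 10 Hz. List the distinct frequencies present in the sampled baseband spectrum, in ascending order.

fs/2 = 18 Hz.
74 Hz mod fs = 2 Hz.
2 Hz ≤ fs/2 = 18 Hz, appears at 2 Hz.
70 Hz mod fs = 34 Hz.
34 Hz > fs/2 = 18 Hz, folds to fs − 34 Hz = 2 Hz.
82 Hz mod fs = 10 Hz.
10 Hz ≤ fs/2 = 18 Hz, appears at 10 Hz.
10 Hz ≤ fs/2 = 18 Hz, passes unchanged.
Distinct values: {2 Hz, 10 Hz}.

2 Hz, 10 Hz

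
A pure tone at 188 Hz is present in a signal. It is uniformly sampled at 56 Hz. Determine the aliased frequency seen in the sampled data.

188 Hz mod fs = 20 Hz.
20 Hz ≤ fs/2 = 28 Hz, appears at 20 Hz.

20 Hz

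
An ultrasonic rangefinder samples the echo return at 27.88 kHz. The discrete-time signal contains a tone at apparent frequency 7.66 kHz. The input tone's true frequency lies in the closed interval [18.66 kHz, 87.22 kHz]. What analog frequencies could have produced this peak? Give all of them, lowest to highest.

20.22 kHz, 35.54 kHz, 48.1 kHz, 63.42 kHz, 75.98 kHz

Frequencies that alias to 7.66 kHz are k·fs ± 7.66 kHz for integer k ≥ 0.
k=0: 7.66 kHz.
k=1: 20.22 kHz, 35.54 kHz.
k=2: 48.1 kHz, 63.42 kHz.
k=3: 75.98 kHz, 91.3 kHz.
k=4: 103.86 kHz, 119.18 kHz.
Within [18.66 kHz, 87.22 kHz]: 20.22 kHz, 35.54 kHz, 48.1 kHz, 63.42 kHz, 75.98 kHz.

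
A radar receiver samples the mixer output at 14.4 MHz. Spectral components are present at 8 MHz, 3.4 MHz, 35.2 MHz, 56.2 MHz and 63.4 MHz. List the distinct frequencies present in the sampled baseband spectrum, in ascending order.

fs/2 = 7.2 MHz.
8 MHz > fs/2 = 7.2 MHz, folds to fs − 8 MHz = 6.4 MHz.
3.4 MHz ≤ fs/2 = 7.2 MHz, passes unchanged.
35.2 MHz mod fs = 6.4 MHz.
6.4 MHz ≤ fs/2 = 7.2 MHz, appears at 6.4 MHz.
56.2 MHz mod fs = 13 MHz.
13 MHz > fs/2 = 7.2 MHz, folds to fs − 13 MHz = 1.4 MHz.
63.4 MHz mod fs = 5.8 MHz.
5.8 MHz ≤ fs/2 = 7.2 MHz, appears at 5.8 MHz.
Distinct values: {1.4 MHz, 3.4 MHz, 5.8 MHz, 6.4 MHz}.

1.4 MHz, 3.4 MHz, 5.8 MHz, 6.4 MHz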